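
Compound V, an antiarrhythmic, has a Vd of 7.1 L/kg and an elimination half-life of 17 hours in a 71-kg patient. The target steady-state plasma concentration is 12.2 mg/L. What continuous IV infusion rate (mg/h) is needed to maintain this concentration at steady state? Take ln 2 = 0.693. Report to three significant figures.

Total Vd = 7.1 × 71 = 504.1 L
CL = ln 2 · Vd / t½ = 0.693 × 504.1 / 17 = 20.55 L/h
Infusion rate = CL × Css = 20.55 × 12.2 = 250.7 mg/h

251 mg/h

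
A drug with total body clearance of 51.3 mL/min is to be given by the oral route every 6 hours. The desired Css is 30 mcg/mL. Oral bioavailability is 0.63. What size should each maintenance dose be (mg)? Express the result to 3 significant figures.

CL = 51.3 mL/min × 60/1000 = 3.078 L/h
D = CL × Css × τ / F = 3.078 × 30 × 6 / 0.63 = 879.4 mg

879 mg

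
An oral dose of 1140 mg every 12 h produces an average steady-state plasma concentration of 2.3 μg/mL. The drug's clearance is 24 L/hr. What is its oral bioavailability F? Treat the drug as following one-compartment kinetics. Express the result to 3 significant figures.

F·D/τ = CL·Css at steady state → F = CL·Css·τ / D.
F = 24 × 2.3 × 12 / 1140 = 0.581

0.581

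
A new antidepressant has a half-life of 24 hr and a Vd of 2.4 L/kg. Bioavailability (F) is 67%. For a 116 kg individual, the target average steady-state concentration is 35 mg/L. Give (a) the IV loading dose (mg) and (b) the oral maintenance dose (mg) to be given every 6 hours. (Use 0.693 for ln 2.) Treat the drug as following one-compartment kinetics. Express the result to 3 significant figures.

(a) 9740 mg; (b) 2520 mg

Total Vd = 2.4 × 116 = 278.4 L
LD = Vd × C = 278.4 × 35 = 9744 mg
CL = 0.693 × Vd / t½ = 0.693 × 278.4 / 24 = 8.039 L/h
D = CL × Css × τ / F = 8.039 × 35 × 6 / 0.67 = 2520 mg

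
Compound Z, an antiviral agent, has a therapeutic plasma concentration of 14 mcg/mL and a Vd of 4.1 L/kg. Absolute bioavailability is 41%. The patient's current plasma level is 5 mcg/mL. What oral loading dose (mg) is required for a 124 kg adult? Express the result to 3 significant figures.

Vd = 4.1 L/kg × 124 kg = 508.4 L
Concentration deficit ΔC = 14 − 5 = 9.000 mg/L
LD = Vd × ΔC / F = 508.4 × 9.000 / 0.41 = 11160 mg

11200 mg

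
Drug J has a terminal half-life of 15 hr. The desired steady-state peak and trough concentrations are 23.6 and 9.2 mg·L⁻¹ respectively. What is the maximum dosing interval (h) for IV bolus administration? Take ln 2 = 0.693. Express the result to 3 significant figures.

20.4 h

k = 0.693 / t½ = 0.693 / 15 = 0.04620 h⁻¹
Between IV bolus doses, concentration decays as C = C₀·e^(−kτ), so C_peak/C_trough = e^(kτ).
τ_max = ln(C_peak/C_trough) / k = ln(23.6/9.2) / 0.04620 = 0.9420 / 0.04620 = 20.39 h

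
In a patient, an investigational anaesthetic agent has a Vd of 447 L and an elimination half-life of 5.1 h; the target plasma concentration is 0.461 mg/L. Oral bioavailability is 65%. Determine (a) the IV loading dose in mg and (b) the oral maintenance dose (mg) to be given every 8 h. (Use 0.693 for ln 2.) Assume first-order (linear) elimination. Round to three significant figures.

(a) 206 mg; (b) 345 mg

LD = Vd × C = 447.0 × 0.461 = 206.1 mg
CL = 0.693 × Vd / t½ = 0.693 × 447.0 / 5.1 = 60.74 L/h
D = CL × Css × τ / F = 60.74 × 0.461 × 8 / 0.65 = 344.6 mg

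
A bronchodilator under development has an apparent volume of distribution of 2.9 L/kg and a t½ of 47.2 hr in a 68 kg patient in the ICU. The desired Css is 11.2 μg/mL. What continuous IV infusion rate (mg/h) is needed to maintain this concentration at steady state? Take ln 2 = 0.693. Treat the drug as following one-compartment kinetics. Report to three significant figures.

32.4 mg/h

Vd = 2.9 L/kg × 68 kg = 197.2 L
k = 0.693/47.2 = 0.01468 h⁻¹, so CL = k·Vd = 0.01468 × 197.2 = 2.895 L/h
Infusion rate = CL × Css = 2.895 × 11.2 = 32.42 mg/h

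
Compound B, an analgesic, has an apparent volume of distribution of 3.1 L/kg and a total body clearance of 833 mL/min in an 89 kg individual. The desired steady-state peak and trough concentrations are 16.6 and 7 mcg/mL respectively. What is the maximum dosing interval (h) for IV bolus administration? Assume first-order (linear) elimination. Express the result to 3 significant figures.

Vd = 3.1 L/kg × 89 kg = 275.9 L
CL = 833 mL/min = 833 × 0.06 = 49.98 L/h
k = CL / Vd = 49.98 / 275.9 = 0.1812 h⁻¹
Between IV bolus doses, concentration decays as C = C₀·e^(−kτ), so C_peak/C_trough = e^(kτ).
τ_max = ln(C_peak/C_trough) / k = ln(16.6/7) / 0.1812 = 0.8635 / 0.1812 = 4.765 h

4.77 h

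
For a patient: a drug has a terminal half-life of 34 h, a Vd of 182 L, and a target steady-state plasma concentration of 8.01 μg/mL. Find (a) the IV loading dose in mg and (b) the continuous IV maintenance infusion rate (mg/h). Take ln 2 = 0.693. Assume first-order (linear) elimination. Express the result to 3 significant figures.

(a) 1460 mg; (b) 29.7 mg/h

LD = Vd × C = 182.0 × 8.01 = 1458 mg
CL = 0.693 × Vd / t½ = 0.693 × 182.0 / 34 = 3.710 L/h
Infusion rate = CL × Css = 3.710 × 8.01 = 29.72 mg/h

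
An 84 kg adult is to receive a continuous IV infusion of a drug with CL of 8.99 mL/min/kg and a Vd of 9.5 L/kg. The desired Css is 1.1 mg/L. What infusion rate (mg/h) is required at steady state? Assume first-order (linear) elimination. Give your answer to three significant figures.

CL = 8.99 mL/min/kg × 84 kg = 755.2 mL/min = 755.2 × 60/1000 = 45.31 L/h
Infusion rate = CL · Css = 45.31 L/h × 1.1 mg/L = 49.84 mg/h

49.8 mg/h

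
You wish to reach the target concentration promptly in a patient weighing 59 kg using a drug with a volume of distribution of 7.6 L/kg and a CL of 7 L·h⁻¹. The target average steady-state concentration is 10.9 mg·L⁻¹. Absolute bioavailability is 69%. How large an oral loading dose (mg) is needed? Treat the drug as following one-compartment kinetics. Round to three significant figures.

7080 mg

Total Vd = 7.6 × 59 = 448.4 L
The loading dose fills Vd to the target concentration; clearance is irrelevant here.
LD = Vd × C / F = 448.4 × 10.90 / 0.69 = 7083 mg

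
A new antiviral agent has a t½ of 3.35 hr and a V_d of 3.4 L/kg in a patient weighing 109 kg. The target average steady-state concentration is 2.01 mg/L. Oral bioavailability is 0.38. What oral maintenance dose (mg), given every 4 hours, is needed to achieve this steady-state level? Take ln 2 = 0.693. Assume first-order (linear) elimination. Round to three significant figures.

Vd = 3.4 L/kg × 109 kg = 370.6 L
CL = ln 2 · Vd / t½ = 0.693 × 370.6 / 3.35 = 76.66 L/h
D = CL × Css × τ / F = 76.66 × 2.01 × 4 / 0.38 = 1622 mg

1620 mg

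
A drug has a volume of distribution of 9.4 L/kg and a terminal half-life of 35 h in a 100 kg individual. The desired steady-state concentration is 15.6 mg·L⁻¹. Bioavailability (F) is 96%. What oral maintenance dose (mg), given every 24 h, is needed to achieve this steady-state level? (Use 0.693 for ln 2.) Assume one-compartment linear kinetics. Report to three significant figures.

7260 mg

Vd = 9.4 L/kg × 100 kg = 940.0 L
k = 0.693/35 = 0.01980 h⁻¹, so CL = k·Vd = 0.01980 × 940.0 = 18.61 L/h
D = CL × Css × τ / F = 18.61 × 15.6 × 24 / 0.96 = 7258 mg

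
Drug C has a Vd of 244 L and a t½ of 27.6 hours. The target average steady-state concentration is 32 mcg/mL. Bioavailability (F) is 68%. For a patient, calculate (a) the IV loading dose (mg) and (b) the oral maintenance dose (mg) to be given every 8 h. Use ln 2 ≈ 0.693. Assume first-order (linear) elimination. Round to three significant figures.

LD = Vd × C = 244.0 × 32 = 7808 mg
CL = 0.693 × Vd / t½ = 0.693 × 244.0 / 27.6 = 6.127 L/h
D = CL × Css × τ / F = 6.127 × 32 × 8 / 0.68 = 2307 mg

(a) 7810 mg; (b) 2310 mg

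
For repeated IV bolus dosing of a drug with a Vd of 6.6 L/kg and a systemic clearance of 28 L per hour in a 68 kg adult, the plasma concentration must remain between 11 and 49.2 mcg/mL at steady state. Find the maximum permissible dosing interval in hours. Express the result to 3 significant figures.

Vd(total) = 68 kg × 6.6 L/kg = 448.8 L
k = CL / Vd = 28.00 / 448.8 = 0.06239 h⁻¹
Between IV bolus doses, concentration decays as C = C₀·e^(−kτ), so C_peak/C_trough = e^(kτ).
τ_max = ln(C_peak/C_trough) / k = ln(49.2/11) / 0.06239 = 1.498 / 0.06239 = 24.01 h

24.0 h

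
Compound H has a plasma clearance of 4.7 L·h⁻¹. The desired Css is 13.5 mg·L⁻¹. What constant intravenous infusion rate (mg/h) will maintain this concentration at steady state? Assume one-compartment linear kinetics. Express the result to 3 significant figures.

63.5 mg/h

Infusion rate = CL · Css = 4.700 L/h × 13.5 mg/L = 63.45 mg/h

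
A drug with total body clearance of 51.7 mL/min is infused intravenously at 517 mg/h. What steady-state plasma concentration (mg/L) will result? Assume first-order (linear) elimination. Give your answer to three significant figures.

Convert clearance: 51.7 mL/min × 60 min/h ÷ 1000 mL/L = 3.102 L/h
Css = rate / CL = 517 / 3.102 = 166.7 mg/L

167 mg/L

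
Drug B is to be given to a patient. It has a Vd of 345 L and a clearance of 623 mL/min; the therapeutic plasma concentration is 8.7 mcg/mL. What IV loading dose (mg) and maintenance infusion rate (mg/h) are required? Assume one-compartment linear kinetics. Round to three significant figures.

LD = Vd · C_target = 345.0 × 8.7 = 3002 mg
CL = 623 mL/min × 60/1000 = 37.38 L/h
Maintenance: replace elimination → rate = CL × Css = 37.38 × 8.7 = 325.2 mg/h

(a) 3000 mg; (b) 325 mg/h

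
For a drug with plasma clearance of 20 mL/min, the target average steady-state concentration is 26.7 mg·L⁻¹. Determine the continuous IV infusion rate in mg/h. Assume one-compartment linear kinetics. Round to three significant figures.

32.0 mg/h

CL = 20 mL/min × 60/1000 = 1.200 L/h
At steady state, infusion rate equals elimination rate: rate in = CL × Css.
Rate = CL × Css = 1.200 × 26.7 = 32.04 mg/h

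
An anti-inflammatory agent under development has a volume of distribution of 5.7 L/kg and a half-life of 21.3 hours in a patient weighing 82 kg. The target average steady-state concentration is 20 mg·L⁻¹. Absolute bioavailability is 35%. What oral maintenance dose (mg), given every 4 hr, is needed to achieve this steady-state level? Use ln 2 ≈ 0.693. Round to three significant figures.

Vd = 5.7 L/kg × 82 kg = 467.4 L
CL = ln 2 · Vd / t½ = 0.693 × 467.4 / 21.3 = 15.21 L/h
D = CL × Css × τ / F = 15.21 × 20 × 4 / 0.35 = 3477 mg

3480 mg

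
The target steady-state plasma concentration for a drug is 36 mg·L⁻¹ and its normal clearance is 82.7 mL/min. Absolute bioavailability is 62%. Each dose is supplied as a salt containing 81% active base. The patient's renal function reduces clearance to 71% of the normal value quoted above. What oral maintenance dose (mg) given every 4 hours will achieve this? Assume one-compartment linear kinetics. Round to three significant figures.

1010 mg

CL = 82.7 mL/min × 60/1000 = 4.962 L/h
Patient clearance = 0.71 × 4.962 = 3.523 L/h
At steady state, dose per interval replaces the amount cleared in that interval: F·S·D/τ = CL·Css.
D = CL × Css × τ / F / S = 3.523 × 36 × 4 / 0.62 / 0.81 = 1010 mg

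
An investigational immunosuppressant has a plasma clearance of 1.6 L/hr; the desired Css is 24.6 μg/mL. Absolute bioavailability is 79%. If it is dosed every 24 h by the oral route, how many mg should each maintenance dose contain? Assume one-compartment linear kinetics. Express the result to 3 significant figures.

D = CL × Css × τ / F = 1.600 × 24.6 × 24 / 0.79 = 1196 mg

1200 mg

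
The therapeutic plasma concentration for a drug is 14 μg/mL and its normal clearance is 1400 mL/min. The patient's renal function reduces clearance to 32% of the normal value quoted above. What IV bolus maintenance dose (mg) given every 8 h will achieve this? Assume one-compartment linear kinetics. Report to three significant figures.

CL = 1400 mL/min × 60/1000 = 84.00 L/h
Patient clearance = 0.32 × 84.00 = 26.88 L/h
At steady state, dose per interval replaces the amount cleared in that interval: D/τ = CL·Css.
D = CL × Css × τ = 26.88 × 14 × 8 = 3011 mg

3010 mg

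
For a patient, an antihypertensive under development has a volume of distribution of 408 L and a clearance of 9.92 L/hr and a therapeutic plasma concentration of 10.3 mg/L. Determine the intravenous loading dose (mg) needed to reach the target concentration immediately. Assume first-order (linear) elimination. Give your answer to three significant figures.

LD = Vd × C = 408.0 × 10.30 = 4202 mg

4200 mg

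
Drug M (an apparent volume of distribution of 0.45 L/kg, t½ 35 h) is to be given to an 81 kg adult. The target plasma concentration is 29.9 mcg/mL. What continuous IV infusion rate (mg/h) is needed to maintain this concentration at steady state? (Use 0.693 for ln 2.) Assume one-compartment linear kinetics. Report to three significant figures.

21.6 mg/h

Total Vd = 0.45 × 81 = 36.45 L
k = 0.693/35 = 0.01980 h⁻¹, so CL = k·Vd = 0.01980 × 36.45 = 0.7217 L/h
Infusion rate = CL × Css = 0.7217 × 29.9 = 21.58 mg/h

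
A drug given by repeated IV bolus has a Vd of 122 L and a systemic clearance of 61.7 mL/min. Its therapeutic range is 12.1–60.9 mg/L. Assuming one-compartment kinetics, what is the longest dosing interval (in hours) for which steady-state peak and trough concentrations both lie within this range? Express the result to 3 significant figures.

CL = 61.7 mL/min × 60/1000 = 3.702 L/h
k = CL / Vd = 3.702 / 122.0 = 0.03034 h⁻¹
Between IV bolus doses, concentration decays as C = C₀·e^(−kτ), so C_peak/C_trough = e^(kτ).
τ_max = ln(C_peak/C_trough) / k = ln(60.9/12.1) / 0.03034 = 1.616 / 0.03034 = 53.26 h

53.3 h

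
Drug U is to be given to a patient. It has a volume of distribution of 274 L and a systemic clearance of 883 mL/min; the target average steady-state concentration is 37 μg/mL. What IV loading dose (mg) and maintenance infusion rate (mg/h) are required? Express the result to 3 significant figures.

Loading dose = Vd × C = 274.0 × 37 = 10140 mg
Convert clearance: 883 mL/min × 60 min/h ÷ 1000 mL/L = 52.98 L/h
Infusion rate = 52.98 L/h × 37 mg/L = 1960 mg/h

(a) 10100 mg; (b) 1960 mg/h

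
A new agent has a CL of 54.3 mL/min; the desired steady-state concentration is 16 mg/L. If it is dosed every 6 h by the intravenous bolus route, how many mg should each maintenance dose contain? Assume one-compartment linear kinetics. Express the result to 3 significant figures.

Convert clearance: 54.3 mL/min × 60 min/h ÷ 1000 mL/L = 3.258 L/h
D = CL × Css × τ = 3.258 × 16 × 6 = 312.8 mg

313 mg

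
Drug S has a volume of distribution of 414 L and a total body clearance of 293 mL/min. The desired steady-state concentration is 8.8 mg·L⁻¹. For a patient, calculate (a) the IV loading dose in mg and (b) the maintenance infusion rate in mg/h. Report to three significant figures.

(a) 3640 mg; (b) 155 mg/h

LD = Vd · C_target = 414.0 × 8.8 = 3643 mg
Convert clearance: 293 mL/min × 60 min/h ÷ 1000 mL/L = 17.58 L/h
Infusion rate = 17.58 L/h × 8.8 mg/L = 154.7 mg/h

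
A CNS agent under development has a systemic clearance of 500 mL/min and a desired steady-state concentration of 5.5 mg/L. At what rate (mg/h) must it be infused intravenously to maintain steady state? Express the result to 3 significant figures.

CL = 500 mL/min × 60/1000 = 30.00 L/h
At steady state, infusion rate equals elimination rate: rate in = CL × Css.
Rate = CL × Css = 30.00 × 5.5 = 165.0 mg/h

165 mg/h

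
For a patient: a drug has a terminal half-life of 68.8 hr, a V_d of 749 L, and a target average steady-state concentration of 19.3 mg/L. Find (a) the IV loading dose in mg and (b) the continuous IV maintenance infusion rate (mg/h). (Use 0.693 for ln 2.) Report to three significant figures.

(a) 14500 mg; (b) 146 mg/h

LD = Vd × C = 749.0 × 19.3 = 14460 mg
CL = 0.693 × Vd / t½ = 0.693 × 749.0 / 68.8 = 7.544 L/h
Infusion rate = CL × Css = 7.544 × 19.3 = 145.6 mg/h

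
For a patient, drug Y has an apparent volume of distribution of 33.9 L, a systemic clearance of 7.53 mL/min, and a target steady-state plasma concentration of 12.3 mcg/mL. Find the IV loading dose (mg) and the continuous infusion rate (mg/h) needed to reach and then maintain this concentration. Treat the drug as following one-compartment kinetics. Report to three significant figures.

(a) 417 mg; (b) 5.56 mg/h

Loading: fill Vd to C_target → 33.90 L × 12.3 mg/L = 417.0 mg
CL = 7.53 mL/min × 60/1000 = 0.4518 L/h
Infusion rate = 0.4518 L/h × 12.3 mg/L = 5.557 mg/h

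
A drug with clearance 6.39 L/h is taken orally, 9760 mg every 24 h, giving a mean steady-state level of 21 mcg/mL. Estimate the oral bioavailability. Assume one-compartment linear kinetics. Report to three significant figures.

0.330

F·D/τ = CL·Css at steady state → F = CL·Css·τ / D.
F = 6.39 × 21 × 24 / 9760 = 0.330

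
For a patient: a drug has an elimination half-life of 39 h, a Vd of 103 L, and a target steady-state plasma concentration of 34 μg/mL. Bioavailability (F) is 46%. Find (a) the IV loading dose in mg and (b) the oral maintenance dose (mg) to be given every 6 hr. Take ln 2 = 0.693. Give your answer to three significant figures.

(a) 3500 mg; (b) 812 mg

LD = Vd × C = 103.0 × 34 = 3502 mg
CL = 0.693 × Vd / t½ = 0.693 × 103.0 / 39 = 1.830 L/h
D = CL × Css × τ / F = 1.830 × 34 × 6 / 0.46 = 811.6 mg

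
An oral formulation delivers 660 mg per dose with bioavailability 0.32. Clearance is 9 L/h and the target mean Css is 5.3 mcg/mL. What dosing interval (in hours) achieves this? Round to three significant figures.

F·D/τ = CL·Css → τ = F·D / (CL·Css).
τ = 0.32 × 660 / (9 × 5.3) = 4.428 h

4.43 h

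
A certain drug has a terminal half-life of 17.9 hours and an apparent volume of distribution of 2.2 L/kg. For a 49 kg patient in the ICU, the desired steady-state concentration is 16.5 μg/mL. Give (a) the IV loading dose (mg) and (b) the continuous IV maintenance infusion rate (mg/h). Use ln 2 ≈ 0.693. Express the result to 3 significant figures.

Vd(total) = 49 kg × 2.2 L/kg = 107.8 L
LD = Vd × C = 107.8 × 16.5 = 1779 mg
CL = 0.693 × Vd / t½ = 0.693 × 107.8 / 17.9 = 4.173 L/h
Infusion rate = CL × Css = 4.173 × 16.5 = 68.85 mg/h

(a) 1780 mg; (b) 68.9 mg/h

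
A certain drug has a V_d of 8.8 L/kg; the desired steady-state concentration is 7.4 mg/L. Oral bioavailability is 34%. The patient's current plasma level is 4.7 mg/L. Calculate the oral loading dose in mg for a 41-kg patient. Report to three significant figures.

Vd(total) = 41 kg × 8.8 L/kg = 360.8 L
The loading dose fills Vd to the target concentration.
Concentration deficit ΔC = 7.4 − 4.7 = 2.700 mg/L
LD = Vd × ΔC / F = 360.8 × 2.700 / 0.34 = 2865 mg

2870 mg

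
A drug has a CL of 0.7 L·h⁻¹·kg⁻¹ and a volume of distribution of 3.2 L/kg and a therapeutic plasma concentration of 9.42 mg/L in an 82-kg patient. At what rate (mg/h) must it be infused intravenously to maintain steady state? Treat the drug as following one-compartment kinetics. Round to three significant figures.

541 mg/h

CL = 0.7 L·h⁻¹·kg⁻¹ × 82 kg = 57.40 L/h
Rate = CL × Css = 57.40 × 9.42 = 540.7 mg/h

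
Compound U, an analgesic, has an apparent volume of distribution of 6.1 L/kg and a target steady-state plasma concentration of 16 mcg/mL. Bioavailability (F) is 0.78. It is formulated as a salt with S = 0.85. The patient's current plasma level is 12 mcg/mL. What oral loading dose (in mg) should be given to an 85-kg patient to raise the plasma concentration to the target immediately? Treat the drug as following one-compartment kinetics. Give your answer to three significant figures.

Vd(total) = 85 kg × 6.1 L/kg = 518.5 L
Concentration deficit ΔC = 16 − 12 = 4.000 mg/L
LD = Vd × ΔC / F / S = 518.5 × 4.000 / 0.78 / 0.85 = 3128 mg

3130 mg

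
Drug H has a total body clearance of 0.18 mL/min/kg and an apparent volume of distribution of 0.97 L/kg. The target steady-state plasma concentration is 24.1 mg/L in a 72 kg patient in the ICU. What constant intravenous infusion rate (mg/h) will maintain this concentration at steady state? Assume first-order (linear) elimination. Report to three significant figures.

18.7 mg/h

CL = 0.18 mL/min/kg × 72 kg = 12.96 mL/min = 12.96 × 60/1000 = 0.7776 L/h
Rate = CL × Css = 0.7776 × 24.1 = 18.74 mg/h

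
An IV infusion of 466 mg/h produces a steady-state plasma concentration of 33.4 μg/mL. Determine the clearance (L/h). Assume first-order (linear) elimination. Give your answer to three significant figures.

At steady state, infusion rate = CL × Css, so CL = rate / Css.
CL = 466 / 33.4 = 13.95 L/h

14.0 L/h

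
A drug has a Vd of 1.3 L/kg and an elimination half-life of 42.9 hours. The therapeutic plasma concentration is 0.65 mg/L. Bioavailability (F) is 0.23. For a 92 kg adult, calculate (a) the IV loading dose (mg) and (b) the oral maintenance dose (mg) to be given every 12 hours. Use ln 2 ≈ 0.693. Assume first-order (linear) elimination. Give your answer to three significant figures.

(a) 77.7 mg; (b) 65.5 mg

Vd(total) = 92 kg × 1.3 L/kg = 119.6 L
LD = Vd × C = 119.6 × 0.65 = 77.74 mg
CL = 0.693 × Vd / t½ = 0.693 × 119.6 / 42.9 = 1.932 L/h
D = CL × Css × τ / F = 1.932 × 0.65 × 12 / 0.23 = 65.52 mg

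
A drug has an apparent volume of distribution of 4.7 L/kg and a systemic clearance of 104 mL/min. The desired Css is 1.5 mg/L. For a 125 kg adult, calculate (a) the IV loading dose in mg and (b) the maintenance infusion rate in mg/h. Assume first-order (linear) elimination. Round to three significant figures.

(a) 881 mg; (b) 9.36 mg/h

Total Vd = 4.7 × 125 = 587.5 L
Loading: fill Vd to C_target → 587.5 L × 1.5 mg/L = 881.3 mg
Convert clearance: 104 mL/min × 60 min/h ÷ 1000 mL/L = 6.240 L/h
Infusion rate = 6.240 L/h × 1.5 mg/L = 9.360 mg/h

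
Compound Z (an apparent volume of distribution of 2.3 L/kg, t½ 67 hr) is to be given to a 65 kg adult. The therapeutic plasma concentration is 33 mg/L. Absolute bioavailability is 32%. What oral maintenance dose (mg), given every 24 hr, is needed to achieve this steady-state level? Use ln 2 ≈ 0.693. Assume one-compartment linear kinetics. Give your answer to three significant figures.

Vd(total) = 65 kg × 2.3 L/kg = 149.5 L
CL = 0.693 × Vd / t½ = 0.693 × 149.5 / 67 = 1.546 L/h
D = CL × Css × τ / F = 1.546 × 33 × 24 / 0.32 = 3826 mg

3830 mg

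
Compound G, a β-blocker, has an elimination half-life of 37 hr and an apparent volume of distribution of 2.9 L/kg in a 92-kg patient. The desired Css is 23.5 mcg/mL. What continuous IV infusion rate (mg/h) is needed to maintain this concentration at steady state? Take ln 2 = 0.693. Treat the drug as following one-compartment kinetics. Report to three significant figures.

Vd(total) = 92 kg × 2.9 L/kg = 266.8 L
CL = ln 2 · Vd / t½ = 0.693 × 266.8 / 37 = 4.997 L/h
Infusion rate = CL × Css = 4.997 × 23.5 = 117.4 mg/h

117 mg/h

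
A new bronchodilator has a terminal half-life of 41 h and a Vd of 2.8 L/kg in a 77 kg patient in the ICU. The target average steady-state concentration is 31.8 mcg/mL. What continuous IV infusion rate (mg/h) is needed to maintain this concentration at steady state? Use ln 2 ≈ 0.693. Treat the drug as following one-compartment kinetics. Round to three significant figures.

Vd = 2.8 L/kg × 77 kg = 215.6 L
CL = ln 2 · Vd / t½ = 0.693 × 215.6 / 41 = 3.644 L/h
Infusion rate = CL × Css = 3.644 × 31.8 = 115.9 mg/h

116 mg/h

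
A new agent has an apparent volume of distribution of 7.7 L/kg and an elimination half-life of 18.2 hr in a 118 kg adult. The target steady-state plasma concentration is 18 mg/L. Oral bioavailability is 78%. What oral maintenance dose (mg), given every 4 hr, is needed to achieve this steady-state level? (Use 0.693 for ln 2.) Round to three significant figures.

3190 mg

Total Vd = 7.7 × 118 = 908.6 L
k = 0.693/18.2 = 0.03808 h⁻¹, so CL = k·Vd = 0.03808 × 908.6 = 34.60 L/h
D = CL × Css × τ / F = 34.60 × 18 × 4 / 0.78 = 3194 mg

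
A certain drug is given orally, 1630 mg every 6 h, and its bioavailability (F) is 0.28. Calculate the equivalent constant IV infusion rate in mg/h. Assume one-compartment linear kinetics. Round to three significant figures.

Equivalent systemic input: infusion rate = F·D/τ.
Rate = 0.28 × 1630 / 6 = 76.07 mg/h

76.1 mg/h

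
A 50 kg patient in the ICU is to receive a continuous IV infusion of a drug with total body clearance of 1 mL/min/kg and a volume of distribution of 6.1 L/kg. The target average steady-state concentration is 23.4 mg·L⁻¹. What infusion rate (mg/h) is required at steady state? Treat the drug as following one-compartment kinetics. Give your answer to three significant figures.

CL = 1 mL/min/kg × 50 kg = 50.00 mL/min = 50.00 × 60/1000 = 3.000 L/h
Rate = CL × Css = 3.000 × 23.4 = 70.20 mg/h

70.2 mg/h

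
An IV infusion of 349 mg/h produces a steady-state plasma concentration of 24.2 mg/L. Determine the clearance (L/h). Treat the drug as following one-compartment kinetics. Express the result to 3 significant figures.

14.4 L/h

At steady state, infusion rate = CL × Css, so CL = rate / Css.
CL = 349 / 24.2 = 14.42 L/h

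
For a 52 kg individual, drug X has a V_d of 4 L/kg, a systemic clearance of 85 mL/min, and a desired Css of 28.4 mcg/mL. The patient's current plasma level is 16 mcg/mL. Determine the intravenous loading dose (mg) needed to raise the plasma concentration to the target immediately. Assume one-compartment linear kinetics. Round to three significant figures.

2580 mg

Vd = 4 L/kg × 52 kg = 208.0 L
Concentration deficit ΔC = 28.4 − 16 = 12.40 mg/L
LD = Vd × ΔC = 208.0 × 12.40 = 2579 mg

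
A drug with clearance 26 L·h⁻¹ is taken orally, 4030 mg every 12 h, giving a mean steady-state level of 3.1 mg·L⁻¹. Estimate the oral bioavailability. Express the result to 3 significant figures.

F·D/τ = CL·Css at steady state → F = CL·Css·τ / D.
F = 26 × 3.1 × 12 / 4030 = 0.240

0.240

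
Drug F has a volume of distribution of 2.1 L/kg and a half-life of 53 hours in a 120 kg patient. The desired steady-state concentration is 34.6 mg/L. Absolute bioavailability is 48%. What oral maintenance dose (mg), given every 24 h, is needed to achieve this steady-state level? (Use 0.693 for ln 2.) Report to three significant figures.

Vd(total) = 120 kg × 2.1 L/kg = 252.0 L
CL = 0.693 × Vd / t½ = 0.693 × 252.0 / 53 = 3.295 L/h
D = CL × Css × τ / F = 3.295 × 34.6 × 24 / 0.48 = 5700 mg

5700 mg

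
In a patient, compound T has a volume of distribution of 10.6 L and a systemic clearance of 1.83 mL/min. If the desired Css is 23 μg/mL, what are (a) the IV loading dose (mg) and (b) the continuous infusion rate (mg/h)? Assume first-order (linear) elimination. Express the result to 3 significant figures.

Loading dose = Vd × C = 10.60 × 23 = 243.8 mg
CL = 1.83 mL/min × 60/1000 = 0.1098 L/h
Maintenance: replace elimination → rate = CL × Css = 0.1098 × 23 = 2.525 mg/h

(a) 244 mg; (b) 2.53 mg/h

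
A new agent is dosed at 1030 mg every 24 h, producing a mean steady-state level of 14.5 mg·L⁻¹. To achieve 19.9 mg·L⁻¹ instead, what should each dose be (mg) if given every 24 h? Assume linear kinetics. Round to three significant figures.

For first-order elimination, Css ∝ F·D/(CL·τ); F and CL are unchanged, so Css ∝ D/τ.
D₂ = D₁ × (Css,target / Css,current) = 1030 × 19.9/14.5 = 1414 mg

1410 mg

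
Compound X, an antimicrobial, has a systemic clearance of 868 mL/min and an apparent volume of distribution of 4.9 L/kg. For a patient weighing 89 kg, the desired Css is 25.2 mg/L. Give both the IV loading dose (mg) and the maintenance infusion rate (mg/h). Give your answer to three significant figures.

(a) 11000 mg; (b) 1310 mg/h

Total Vd = 4.9 × 89 = 436.1 L
Loading: fill Vd to C_target → 436.1 L × 25.2 mg/L = 10990 mg
Convert clearance: 868 mL/min × 60 min/h ÷ 1000 mL/L = 52.08 L/h
Infusion rate = 52.08 L/h × 25.2 mg/L = 1312 mg/h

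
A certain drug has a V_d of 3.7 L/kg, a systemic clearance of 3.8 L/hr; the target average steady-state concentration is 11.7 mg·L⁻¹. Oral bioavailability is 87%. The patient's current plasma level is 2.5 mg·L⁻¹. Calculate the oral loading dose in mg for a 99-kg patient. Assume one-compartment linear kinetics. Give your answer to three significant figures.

Vd = 3.7 L/kg × 99 kg = 366.3 L
Concentration deficit ΔC = 11.7 − 2.5 = 9.200 mg/L
LD = Vd × ΔC / F = 366.3 × 9.200 / 0.87 = 3874 mg

3870 mg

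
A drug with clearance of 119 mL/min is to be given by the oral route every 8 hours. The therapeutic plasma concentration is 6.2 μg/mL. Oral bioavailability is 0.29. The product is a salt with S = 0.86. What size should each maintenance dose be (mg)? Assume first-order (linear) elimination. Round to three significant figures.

1420 mg

Convert clearance: 119 mL/min × 60 min/h ÷ 1000 mL/L = 7.140 L/h
At steady state, dose per interval replaces the amount cleared in that interval: F·S·D/τ = CL·Css.
D = CL × Css × τ / F / S = 7.140 × 6.2 × 8 / 0.29 / 0.86 = 1420 mg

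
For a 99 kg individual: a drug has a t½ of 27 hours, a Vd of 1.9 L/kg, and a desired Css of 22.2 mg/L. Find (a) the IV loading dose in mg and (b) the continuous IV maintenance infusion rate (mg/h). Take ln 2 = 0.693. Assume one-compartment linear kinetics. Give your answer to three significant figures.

Total Vd = 1.9 × 99 = 188.1 L
LD = Vd × C = 188.1 × 22.2 = 4176 mg
CL = 0.693 × Vd / t½ = 0.693 × 188.1 / 27 = 4.828 L/h
Infusion rate = CL × Css = 4.828 × 22.2 = 107.2 mg/h

(a) 4180 mg; (b) 107 mg/h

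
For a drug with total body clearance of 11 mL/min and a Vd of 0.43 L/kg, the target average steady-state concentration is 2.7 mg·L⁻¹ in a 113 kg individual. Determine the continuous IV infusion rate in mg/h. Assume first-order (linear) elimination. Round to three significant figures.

CL = 11 mL/min = 11 × 0.06 = 0.6600 L/h
Infusion rate = CL · Css = 0.6600 L/h × 2.7 mg/L = 1.782 mg/h

1.78 mg/h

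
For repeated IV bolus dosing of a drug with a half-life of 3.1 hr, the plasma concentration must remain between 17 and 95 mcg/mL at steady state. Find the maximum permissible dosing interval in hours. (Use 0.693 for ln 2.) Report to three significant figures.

7.70 h

k = 0.693 / t½ = 0.693 / 3.1 = 0.2235 h⁻¹
Between IV bolus doses, concentration decays as C = C₀·e^(−kτ), so C_peak/C_trough = e^(kτ).
τ_max = ln(C_peak/C_trough) / k = ln(95/17) / 0.2235 = 1.721 / 0.2235 = 7.700 h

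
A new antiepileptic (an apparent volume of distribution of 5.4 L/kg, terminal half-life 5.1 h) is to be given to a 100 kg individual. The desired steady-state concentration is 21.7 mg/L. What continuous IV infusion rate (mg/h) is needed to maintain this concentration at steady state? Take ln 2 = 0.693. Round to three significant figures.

1590 mg/h

Total Vd = 5.4 × 100 = 540.0 L
k = 0.693/5.1 = 0.1359 h⁻¹, so CL = k·Vd = 0.1359 × 540.0 = 73.39 L/h
Infusion rate = CL × Css = 73.39 × 21.7 = 1593 mg/h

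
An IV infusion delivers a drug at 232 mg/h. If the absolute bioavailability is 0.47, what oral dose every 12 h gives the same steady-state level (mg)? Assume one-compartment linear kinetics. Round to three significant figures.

5920 mg

To maintain the same Css, the systemic dosing rate must be unchanged: F·D/τ = infusion rate.
D = rate × τ / F = 232 × 12 / 0.47 = 5923 mg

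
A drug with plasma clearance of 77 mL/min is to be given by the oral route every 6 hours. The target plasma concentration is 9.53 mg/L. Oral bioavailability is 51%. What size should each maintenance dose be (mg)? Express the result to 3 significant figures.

CL = 77 mL/min × 60/1000 = 4.620 L/h
At steady state, dose per interval replaces the amount cleared in that interval: F·D/τ = CL·Css.
D = CL × Css × τ / F = 4.620 × 9.53 × 6 / 0.51 = 518.0 mg

518 mg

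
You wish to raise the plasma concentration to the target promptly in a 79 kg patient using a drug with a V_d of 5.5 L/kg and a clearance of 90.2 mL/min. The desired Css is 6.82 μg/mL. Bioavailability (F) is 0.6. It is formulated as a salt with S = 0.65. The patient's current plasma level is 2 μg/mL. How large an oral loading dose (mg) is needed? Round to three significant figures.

5370 mg

Total Vd = 5.5 × 79 = 434.5 L
The loading dose fills Vd to the target concentration.
Concentration deficit ΔC = 6.82 − 2 = 4.820 mg/L
LD = Vd × ΔC / F / S = 434.5 × 4.820 / 0.6 / 0.65 = 5370 mg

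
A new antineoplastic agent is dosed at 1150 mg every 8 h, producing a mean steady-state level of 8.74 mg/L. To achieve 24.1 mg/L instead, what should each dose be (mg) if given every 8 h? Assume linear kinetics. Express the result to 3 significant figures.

3170 mg

For first-order elimination, Css ∝ F·D/(CL·τ); F and CL are unchanged, so Css ∝ D/τ.
D₂ = D₁ × (Css,target / Css,current) = 1150 × 24.1/8.74 = 3171 mg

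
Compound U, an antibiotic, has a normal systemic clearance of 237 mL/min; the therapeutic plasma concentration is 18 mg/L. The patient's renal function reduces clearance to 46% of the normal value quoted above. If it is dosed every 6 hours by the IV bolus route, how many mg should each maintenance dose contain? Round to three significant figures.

706 mg

CL = 237 mL/min × 60/1000 = 14.22 L/h
Patient clearance = 0.46 × 14.22 = 6.541 L/h
At steady state, dose per interval replaces the amount cleared in that interval: D/τ = CL·Css.
D = CL × Css × τ = 6.541 × 18 × 6 = 706.4 mg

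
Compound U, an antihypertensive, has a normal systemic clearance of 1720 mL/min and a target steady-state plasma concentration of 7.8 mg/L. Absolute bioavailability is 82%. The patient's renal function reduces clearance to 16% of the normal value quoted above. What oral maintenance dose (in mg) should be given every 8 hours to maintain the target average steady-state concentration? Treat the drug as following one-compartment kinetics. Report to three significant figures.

1260 mg

CL = 1720 mL/min × 60/1000 = 103.2 L/h
Patient clearance = 0.16 × 103.2 = 16.51 L/h
At steady state, dose per interval replaces the amount cleared in that interval: F·D/τ = CL·Css.
D = CL × Css × τ / F = 16.51 × 7.8 × 8 / 0.82 = 1256 mg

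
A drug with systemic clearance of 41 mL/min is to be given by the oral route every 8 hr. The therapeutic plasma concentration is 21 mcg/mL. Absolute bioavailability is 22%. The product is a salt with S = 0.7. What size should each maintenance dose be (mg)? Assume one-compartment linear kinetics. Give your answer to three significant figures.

2680 mg

Convert clearance: 41 mL/min × 60 min/h ÷ 1000 mL/L = 2.460 L/h
D = CL × Css × τ / F / S = 2.460 × 21 × 8 / 0.22 / 0.7 = 2684 mg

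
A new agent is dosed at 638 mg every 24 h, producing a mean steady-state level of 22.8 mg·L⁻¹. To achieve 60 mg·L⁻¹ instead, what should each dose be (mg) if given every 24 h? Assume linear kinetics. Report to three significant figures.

With linear kinetics, Css is proportional to dose rate (D/τ) at fixed clearance.
D₂ = D₁ × (Css,target / Css,current) = 638 × 60/22.8 = 1679 mg

1680 mg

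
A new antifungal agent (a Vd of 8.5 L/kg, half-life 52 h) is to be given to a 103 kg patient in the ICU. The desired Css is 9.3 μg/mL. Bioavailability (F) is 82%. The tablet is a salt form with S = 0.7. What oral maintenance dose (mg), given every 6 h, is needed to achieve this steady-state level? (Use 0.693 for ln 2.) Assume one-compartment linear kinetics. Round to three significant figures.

1130 mg

Vd(total) = 103 kg × 8.5 L/kg = 875.5 L
k = 0.693/52 = 0.01333 h⁻¹, so CL = k·Vd = 0.01333 × 875.5 = 11.67 L/h
D = CL × Css × τ / F / S = 11.67 × 9.3 × 6 / 0.82 / 0.7 = 1134 mg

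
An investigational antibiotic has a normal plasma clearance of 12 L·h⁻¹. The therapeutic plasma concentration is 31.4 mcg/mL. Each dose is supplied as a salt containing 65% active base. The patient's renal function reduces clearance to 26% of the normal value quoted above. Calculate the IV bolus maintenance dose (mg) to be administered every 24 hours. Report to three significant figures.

3620 mg

Patient clearance = 0.26 × 12.00 = 3.120 L/h
At steady state, dose per interval replaces the amount cleared in that interval: S·D/τ = CL·Css.
D = CL × Css × τ / S = 3.120 × 31.4 × 24 / 0.65 = 3617 mg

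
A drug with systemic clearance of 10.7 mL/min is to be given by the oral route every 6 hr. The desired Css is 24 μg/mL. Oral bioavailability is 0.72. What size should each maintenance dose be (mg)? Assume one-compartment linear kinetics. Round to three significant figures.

128 mg

CL = 10.7 mL/min = 10.7 × 0.06 = 0.6420 L/h
D = CL × Css × τ / F = 0.6420 × 24 × 6 / 0.72 = 128.4 mg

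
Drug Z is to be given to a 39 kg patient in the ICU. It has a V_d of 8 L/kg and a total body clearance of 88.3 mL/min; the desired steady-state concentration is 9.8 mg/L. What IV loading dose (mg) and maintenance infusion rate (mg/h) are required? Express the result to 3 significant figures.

Vd = 8 L/kg × 39 kg = 312.0 L
Loading dose = Vd × C = 312.0 × 9.8 = 3058 mg
Convert clearance: 88.3 mL/min × 60 min/h ÷ 1000 mL/L = 5.298 L/h
Maintenance: replace elimination → rate = CL × Css = 5.298 × 9.8 = 51.92 mg/h

(a) 3060 mg; (b) 51.9 mg/h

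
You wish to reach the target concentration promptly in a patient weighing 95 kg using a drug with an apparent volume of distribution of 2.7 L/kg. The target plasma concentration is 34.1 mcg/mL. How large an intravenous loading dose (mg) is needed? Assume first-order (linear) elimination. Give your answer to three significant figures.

8750 mg

Total Vd = 2.7 × 95 = 256.5 L
The loading dose fills Vd to the target concentration.
LD = Vd × C = 256.5 × 34.10 = 8747 mg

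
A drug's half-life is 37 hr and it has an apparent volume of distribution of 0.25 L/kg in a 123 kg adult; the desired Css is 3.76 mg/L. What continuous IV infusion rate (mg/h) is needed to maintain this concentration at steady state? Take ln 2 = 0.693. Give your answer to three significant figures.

Vd(total) = 123 kg × 0.25 L/kg = 30.75 L
CL = 0.693 × Vd / t½ = 0.693 × 30.75 / 37 = 0.5759 L/h
Infusion rate = CL × Css = 0.5759 × 3.76 = 2.165 mg/h

2.17 mg/h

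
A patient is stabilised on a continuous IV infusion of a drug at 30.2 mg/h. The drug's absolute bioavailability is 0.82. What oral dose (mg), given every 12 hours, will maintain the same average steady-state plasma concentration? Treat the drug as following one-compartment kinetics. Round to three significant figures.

442 mg

To maintain the same Css, the systemic dosing rate must be unchanged: F·D/τ = infusion rate.
D = rate × τ / F = 30.2 × 12 / 0.82 = 442.0 mg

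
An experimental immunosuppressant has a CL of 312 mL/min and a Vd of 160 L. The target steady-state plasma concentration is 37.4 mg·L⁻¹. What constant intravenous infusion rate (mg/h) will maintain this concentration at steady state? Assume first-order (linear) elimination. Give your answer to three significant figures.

700 mg/h

CL = 312 mL/min × 60/1000 = 18.72 L/h
Maintenance depends on clearance, not Vd — rate in must match rate out.
Rate = CL × Css = 18.72 × 37.4 = 700.1 mg/h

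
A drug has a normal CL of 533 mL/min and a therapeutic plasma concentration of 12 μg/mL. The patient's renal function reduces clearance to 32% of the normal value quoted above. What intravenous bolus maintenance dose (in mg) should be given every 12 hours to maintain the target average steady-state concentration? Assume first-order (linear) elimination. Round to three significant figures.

CL = 533 mL/min = 533 × 0.06 = 31.98 L/h
Patient clearance = 0.32 × 31.98 = 10.23 L/h
At steady state, dose per interval replaces the amount cleared in that interval: D/τ = CL·Css.
D = CL × Css × τ = 10.23 × 12 × 12 = 1473 mg

1470 mg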